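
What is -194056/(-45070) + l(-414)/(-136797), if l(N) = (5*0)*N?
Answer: 97028/22535 ≈ 4.3057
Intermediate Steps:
l(N) = 0 (l(N) = 0*N = 0)
-194056/(-45070) + l(-414)/(-136797) = -194056/(-45070) + 0/(-136797) = -194056*(-1/45070) + 0*(-1/136797) = 97028/22535 + 0 = 97028/22535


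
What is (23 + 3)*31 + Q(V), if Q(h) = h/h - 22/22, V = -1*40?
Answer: 806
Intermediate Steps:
V = -40
Q(h) = 0 (Q(h) = 1 - 22*1/22 = 1 - 1 = 0)
(23 + 3)*31 + Q(V) = (23 + 3)*31 + 0 = 26*31 + 0 = 806 + 0 = 806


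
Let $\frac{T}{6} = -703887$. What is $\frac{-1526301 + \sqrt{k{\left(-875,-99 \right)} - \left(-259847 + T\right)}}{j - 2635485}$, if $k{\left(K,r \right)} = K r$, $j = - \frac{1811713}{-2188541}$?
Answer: $\frac{3340372316841}{5767865165672} - \frac{2188541 \sqrt{4569794}}{5767865165672} \approx 0.57832$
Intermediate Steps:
$T = -4223322$ ($T = 6 \left(-703887\right) = -4223322$)
$j = \frac{1811713}{2188541}$ ($j = \left(-1811713\right) \left(- \frac{1}{2188541}\right) = \frac{1811713}{2188541} \approx 0.82782$)
$\frac{-1526301 + \sqrt{k{\left(-875,-99 \right)} - \left(-259847 + T\right)}}{j - 2635485} = \frac{-1526301 + \sqrt{\left(-875\right) \left(-99\right) + \left(259847 - -4223322\right)}}{\frac{1811713}{2188541} - 2635485} = \frac{-1526301 + \sqrt{86625 + \left(259847 + 4223322\right)}}{- \frac{5767865165672}{2188541}} = \left(-1526301 + \sqrt{86625 + 4483169}\right) \left(- \frac{2188541}{5767865165672}\right) = \left(-1526301 + \sqrt{4569794}\right) \left(- \frac{2188541}{5767865165672}\right) = \frac{3340372316841}{5767865165672} - \frac{2188541 \sqrt{4569794}}{5767865165672}$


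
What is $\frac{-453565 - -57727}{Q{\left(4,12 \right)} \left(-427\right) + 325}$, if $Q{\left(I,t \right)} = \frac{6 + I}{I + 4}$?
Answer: $\frac{1583352}{835} \approx 1896.2$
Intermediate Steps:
$Q{\left(I,t \right)} = \frac{6 + I}{4 + I}$
$\frac{-453565 - -57727}{Q{\left(4,12 \right)} \left(-427\right) + 325} = \frac{-453565 - -57727}{\frac{6 + 4}{4 + 4} \left(-427\right) + 325} = \frac{-453565 + 57727}{\frac{1}{8} \cdot 10 \left(-427\right) + 325} = - \frac{395838}{\frac{1}{8} \cdot 10 \left(-427\right) + 325} = - \frac{395838}{\frac{5}{4} \left(-427\right) + 325} = - \frac{395838}{- \frac{2135}{4} + 325} = - \frac{395838}{- \frac{835}{4}} = \left(-395838\right) \left(- \frac{4}{835}\right) = \frac{1583352}{835}$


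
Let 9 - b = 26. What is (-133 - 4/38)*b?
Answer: 42993/19 ≈ 2262.8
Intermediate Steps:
b = -17 (b = 9 - 1*26 = 9 - 26 = -17)
(-133 - 4/38)*b = (-133 - 4/38)*(-17) = (-133 - 4*1/38)*(-17) = (-133 - 2/19)*(-17) = -2529/19*(-17) = 42993/19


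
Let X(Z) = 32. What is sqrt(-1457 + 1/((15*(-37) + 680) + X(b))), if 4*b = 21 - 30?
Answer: 2*I*sqrt(8978359)/157 ≈ 38.171*I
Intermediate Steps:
b = -9/4 (b = (21 - 30)/4 = (1/4)*(-9) = -9/4 ≈ -2.2500)
sqrt(-1457 + 1/((15*(-37) + 680) + X(b))) = sqrt(-1457 + 1/((15*(-37) + 680) + 32)) = sqrt(-1457 + 1/((-555 + 680) + 32)) = sqrt(-1457 + 1/(125 + 32)) = sqrt(-1457 + 1/157) = sqrt(-228748/157) = 2*I*sqrt(8978359)/157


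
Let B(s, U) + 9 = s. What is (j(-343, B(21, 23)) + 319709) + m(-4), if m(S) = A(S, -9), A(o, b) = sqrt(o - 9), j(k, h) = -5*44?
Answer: 319489 + I*sqrt(13) ≈ 3.1949e+5 + 3.6056*I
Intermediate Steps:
B(s, U) = -9 + s
j(k, h) = -220
A(o, b) = sqrt(-9 + o)
m(S) = sqrt(-9 + S)
(j(-343, B(21, 23)) + 319709) + m(-4) = (-220 + 319709) + sqrt(-9 - 4) = 319489 + sqrt(-13) = 319489 + I*sqrt(13)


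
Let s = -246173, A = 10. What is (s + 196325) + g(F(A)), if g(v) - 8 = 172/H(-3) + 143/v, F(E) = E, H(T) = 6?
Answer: -1493911/30 ≈ -49797.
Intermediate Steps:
g(v) = 110/3 + 143/v (g(v) = 8 + (172/6 + 143/v) = 8 + (172*(⅙) + 143/v) = 8 + (86/3 + 143/v) = 110/3 + 143/v)
(s + 196325) + g(F(A)) = (-246173 + 196325) + (110/3 + 143/10) = -49848 + (110/3 + 143*(⅒)) = -49848 + (110/3 + 143/10) = -49848 + 1529/30 = -1493911/30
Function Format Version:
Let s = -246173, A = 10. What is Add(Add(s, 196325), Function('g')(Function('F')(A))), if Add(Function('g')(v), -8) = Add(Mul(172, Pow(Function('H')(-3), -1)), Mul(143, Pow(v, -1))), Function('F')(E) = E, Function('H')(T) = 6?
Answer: Rational(-1493911, 30) ≈ -49797.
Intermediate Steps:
Function('g')(v) = Add(Rational(110, 3), Mul(143, Pow(v, -1))) (Function('g')(v) = Add(8, Add(Mul(172, Pow(6, -1)), Mul(143, Pow(v, -1)))) = Add(8, Add(Mul(172, Rational(1, 6)), Mul(143, Pow(v, -1)))) = Add(8, Add(Rational(86, 3), Mul(143, Pow(v, -1)))) = Add(Rational(110, 3), Mul(143, Pow(v, -1))))
Add(Add(s, 196325), Function('g')(Function('F')(A))) = Add(Add(-246173, 196325), Add(Rational(110, 3), Mul(143, Pow(10, -1)))) = Add(-49848, Add(Rational(110, 3), Mul(143, Rational(1, 10)))) = Add(-49848, Add(Rational(110, 3), Rational(143, 10))) = Add(-49848, Rational(1529, 30)) = Rational(-1493911, 30)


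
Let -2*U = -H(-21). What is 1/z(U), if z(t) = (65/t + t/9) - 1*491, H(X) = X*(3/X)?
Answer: -2/895 ≈ -0.0022346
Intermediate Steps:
H(X) = 3
U = 3/2 (U = -(-1)*3/2 = -1/2*(-3) = 3/2 ≈ 1.5000)
z(t) = -491 + 65/t + t/9 (z(t) = (65/t + t*(1/9)) - 491 = (65/t + t/9) - 491 = -491 + 65/t + t/9)
1/z(U) = 1/(-491 + 65/(3/2) + (1/9)*(3/2)) = 1/(-491 + 65*(2/3) + 1/6) = 1/(-491 + 130/3 + 1/6) = 1/(-895/2) = -2/895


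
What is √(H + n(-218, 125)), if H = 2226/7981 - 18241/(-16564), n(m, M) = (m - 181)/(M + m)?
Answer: √23808288794463870857/2049057902 ≈ 2.3813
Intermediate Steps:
n(m, M) = (-181 + m)/(M + m)
H = 182452885/132197284 (H = 2226*(1/7981) - 18241*(-1/16564) = 2226/7981 + 18241/16564 = 182452885/132197284 ≈ 1.3802)
√(H + n(-218, 125)) = √(182452885/132197284 + (-181 - 218)/(125 - 218)) = √(182452885/132197284 - 399/(-93)) = √(182452885/132197284 - 1/93*(-399)) = √(182452885/132197284 + 133/31) = √(23238278207/4098115804) = √23808288794463870857/2049057902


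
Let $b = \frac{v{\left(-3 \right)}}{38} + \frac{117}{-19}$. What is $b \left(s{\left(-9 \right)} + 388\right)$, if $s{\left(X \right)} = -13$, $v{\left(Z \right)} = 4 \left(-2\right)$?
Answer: $- \frac{45375}{19} \approx -2388.2$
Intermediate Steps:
$v{\left(Z \right)} = -8$
$b = - \frac{121}{19}$ ($b = - \frac{8}{38} + \frac{117}{-19} = \left(-8\right) \frac{1}{38} + 117 \left(- \frac{1}{19}\right) = - \frac{4}{19} - \frac{117}{19} = - \frac{121}{19} \approx -6.3684$)
$b \left(s{\left(-9 \right)} + 388\right) = - \frac{121 \left(-13 + 388\right)}{19} = \left(- \frac{121}{19}\right) 375 = - \frac{45375}{19}$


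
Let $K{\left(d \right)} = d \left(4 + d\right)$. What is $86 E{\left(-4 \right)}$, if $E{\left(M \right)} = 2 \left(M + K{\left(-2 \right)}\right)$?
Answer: $-1376$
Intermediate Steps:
$E{\left(M \right)} = -8 + 2 M$ ($E{\left(M \right)} = 2 \left(M - 2 \left(4 - 2\right)\right) = 2 \left(M - 4\right) = 2 \left(-4 + M\right) = -8 + 2 M$)
$86 E{\left(-4 \right)} = 86 \left(-8 + 2 \left(-4\right)\right) = 86 \left(-8 - 8\right) = 86 \left(-16\right) = -1376$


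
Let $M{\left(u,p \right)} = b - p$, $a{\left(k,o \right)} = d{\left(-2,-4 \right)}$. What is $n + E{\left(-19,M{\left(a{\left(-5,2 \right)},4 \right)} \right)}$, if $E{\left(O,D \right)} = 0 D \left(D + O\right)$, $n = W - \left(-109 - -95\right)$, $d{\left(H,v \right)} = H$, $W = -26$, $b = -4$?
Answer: $-12$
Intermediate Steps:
$a{\left(k,o \right)} = -2$
$n = -12$ ($n = -26 - \left(-109 - -95\right) = -26 - \left(-109 + 95\right) = -26 - -14 = -26 + 14 = -12$)
$M{\left(u,p \right)} = -4 - p$
$E{\left(O,D \right)} = 0$
$n + E{\left(-19,M{\left(a{\left(-5,2 \right)},4 \right)} \right)} = -12 + 0 = -12$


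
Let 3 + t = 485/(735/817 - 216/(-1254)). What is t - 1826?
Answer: -697898/507 ≈ -1376.5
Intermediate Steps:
t = 227884/507 (t = -3 + 485/(735/817 - 216/(-1254)) = -3 + 485/(735*(1/817) - 216*(-1/1254)) = -3 + 485/(735/817 + 36/209) = -3 + 485/(507/473) = -3 + 485*(473/507) = -3 + 229405/507 = 227884/507 ≈ 449.48)
t - 1826 = 227884/507 - 1826 = -697898/507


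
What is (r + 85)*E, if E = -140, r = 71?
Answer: -21840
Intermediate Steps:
(r + 85)*E = (71 + 85)*(-140) = 156*(-140) = -21840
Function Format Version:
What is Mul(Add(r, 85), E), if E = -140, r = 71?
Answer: -21840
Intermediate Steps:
Mul(Add(r, 85), E) = Mul(Add(71, 85), -140) = Mul(156, -140) = -21840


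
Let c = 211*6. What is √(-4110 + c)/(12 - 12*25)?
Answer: -I*√79/48 ≈ -0.18517*I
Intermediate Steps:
c = 1266
√(-4110 + c)/(12 - 12*25) = √(-4110 + 1266)/(12 - 12*25) = √(-2844)/(12 - 300) = (6*I*√79)/(-288) = (6*I*√79)*(-1/288) = -I*√79/48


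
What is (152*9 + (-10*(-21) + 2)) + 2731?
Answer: 4311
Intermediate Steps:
(152*9 + (-10*(-21) + 2)) + 2731 = (1368 + (210 + 2)) + 2731 = (1368 + 212) + 2731 = 1580 + 2731 = 4311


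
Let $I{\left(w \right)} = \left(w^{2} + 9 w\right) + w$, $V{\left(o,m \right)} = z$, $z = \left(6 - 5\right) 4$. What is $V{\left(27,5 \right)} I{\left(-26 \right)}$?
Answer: $1664$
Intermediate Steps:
$z = 4$ ($z = 1 \cdot 4 = 4$)
$V{\left(o,m \right)} = 4$
$I{\left(w \right)} = w^{2} + 10 w$
$V{\left(27,5 \right)} I{\left(-26 \right)} = 4 \left(- 26 \left(10 - 26\right)\right) = 4 \left(\left(-26\right) \left(-16\right)\right) = 4 \cdot 416 = 1664$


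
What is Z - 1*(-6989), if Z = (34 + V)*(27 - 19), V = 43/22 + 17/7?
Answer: 561797/77 ≈ 7296.1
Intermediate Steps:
V = 675/154 (V = 43*(1/22) + 17*(⅐) = 43/22 + 17/7 = 675/154 ≈ 4.3831)
Z = 23644/77 (Z = (34 + 675/154)*(27 - 19) = (5911/154)*8 = 23644/77 ≈ 307.06)
Z - 1*(-6989) = 23644/77 - 1*(-6989) = 23644/77 + 6989 = 561797/77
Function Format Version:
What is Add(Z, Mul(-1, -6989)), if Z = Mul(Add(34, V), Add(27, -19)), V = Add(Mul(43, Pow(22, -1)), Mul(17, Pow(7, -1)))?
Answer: Rational(561797, 77) ≈ 7296.1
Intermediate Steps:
V = Rational(675, 154) (V = Add(Mul(43, Rational(1, 22)), Mul(17, Rational(1, 7))) = Add(Rational(43, 22), Rational(17, 7)) = Rational(675, 154) ≈ 4.3831)
Z = Rational(23644, 77) (Z = Mul(Add(34, Rational(675, 154)), Add(27, -19)) = Mul(Rational(5911, 154), 8) = Rational(23644, 77) ≈ 307.06)
Add(Z, Mul(-1, -6989)) = Add(Rational(23644, 77), Mul(-1, -6989)) = Add(Rational(23644, 77), 6989) = Rational(561797, 77)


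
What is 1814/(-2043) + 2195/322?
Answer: 3900277/657846 ≈ 5.9289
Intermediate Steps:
1814/(-2043) + 2195/322 = 1814*(-1/2043) + 2195*(1/322) = -1814/2043 + 2195/322 = 3900277/657846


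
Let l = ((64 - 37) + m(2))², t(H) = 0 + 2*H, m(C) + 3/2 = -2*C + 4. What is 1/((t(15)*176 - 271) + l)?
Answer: 4/22637 ≈ 0.00017670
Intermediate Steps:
m(C) = 5/2 - 2*C (m(C) = -3/2 + (-2*C + 4) = -3/2 + (4 - 2*C) = 5/2 - 2*C)
t(H) = 2*H
l = 2601/4 (l = ((64 - 37) + (5/2 - 2*2))² = (27 + (5/2 - 4))² = (27 - 3/2)² = (51/2)² = 2601/4 ≈ 650.25)
1/((t(15)*176 - 271) + l) = 1/(((2*15)*176 - 271) + 2601/4) = 1/((30*176 - 271) + 2601/4) = 1/((5280 - 271) + 2601/4) = 1/(5009 + 2601/4) = 1/(22637/4) = 4/22637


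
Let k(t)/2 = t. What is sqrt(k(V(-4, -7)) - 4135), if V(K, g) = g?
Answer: 3*I*sqrt(461) ≈ 64.413*I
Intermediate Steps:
k(t) = 2*t
sqrt(k(V(-4, -7)) - 4135) = sqrt(2*(-7) - 4135) = sqrt(-14 - 4135) = sqrt(-4149) = 3*I*sqrt(461)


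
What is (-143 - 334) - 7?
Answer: -484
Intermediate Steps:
(-143 - 334) - 7 = -477 - 7 = -484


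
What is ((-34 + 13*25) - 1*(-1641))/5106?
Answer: 14/37 ≈ 0.37838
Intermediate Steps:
((-34 + 13*25) - 1*(-1641))/5106 = ((-34 + 325) + 1641)*(1/5106) = (291 + 1641)*(1/5106) = 1932*(1/5106) = 14/37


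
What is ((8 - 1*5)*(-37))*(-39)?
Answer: 4329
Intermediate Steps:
((8 - 1*5)*(-37))*(-39) = ((8 - 5)*(-37))*(-39) = (3*(-37))*(-39) = -111*(-39) = 4329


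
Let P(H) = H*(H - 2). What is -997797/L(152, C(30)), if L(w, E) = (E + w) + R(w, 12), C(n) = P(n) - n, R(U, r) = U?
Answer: -997797/1114 ≈ -895.69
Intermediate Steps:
P(H) = H*(-2 + H)
C(n) = -n + n*(-2 + n) (C(n) = n*(-2 + n) - n = -n + n*(-2 + n))
L(w, E) = E + 2*w (L(w, E) = (E + w) + w = E + 2*w)
-997797/L(152, C(30)) = -997797/(30*(-3 + 30) + 2*152) = -997797/(30*27 + 304) = -997797/(810 + 304) = -997797/1114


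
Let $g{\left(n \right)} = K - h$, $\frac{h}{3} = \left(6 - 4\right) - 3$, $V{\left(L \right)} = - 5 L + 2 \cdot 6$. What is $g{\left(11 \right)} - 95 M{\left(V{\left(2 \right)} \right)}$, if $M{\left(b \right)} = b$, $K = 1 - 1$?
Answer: $-187$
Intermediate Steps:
$K = 0$ ($K = 1 - 1 = 0$)
$V{\left(L \right)} = 12 - 5 L$ ($V{\left(L \right)} = - 5 L + 12 = 12 - 5 L$)
$h = -3$ ($h = 3 \left(\left(6 - 4\right) - 3\right) = 3 \left(2 - 3\right) = 3 \left(-1\right) = -3$)
$g{\left(n \right)} = 3$ ($g{\left(n \right)} = 0 - -3 = 0 + 3 = 3$)
$g{\left(11 \right)} - 95 M{\left(V{\left(2 \right)} \right)} = 3 - 95 \left(12 - 10\right) = 3 - 190 = -187$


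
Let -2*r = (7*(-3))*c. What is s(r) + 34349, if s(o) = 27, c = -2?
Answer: 34376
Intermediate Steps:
r = -21 (r = -7*(-3)*(-2)/2 = -(-21)*(-2)/2 = -½*42 = -21)
s(r) + 34349 = 27 + 34349 = 34376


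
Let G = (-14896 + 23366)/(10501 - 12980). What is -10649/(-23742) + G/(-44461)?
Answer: 1173921298271/2616815200698 ≈ 0.44861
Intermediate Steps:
G = -8470/2479 (G = 8470/(-2479) = 8470*(-1/2479) = -8470/2479 ≈ -3.4167)
-10649/(-23742) + G/(-44461) = -10649/(-23742) - 8470/2479/(-44461) = -10649*(-1/23742) - 8470/2479*(-1/44461) = 10649/23742 + 8470/110218819 = 1173921298271/2616815200698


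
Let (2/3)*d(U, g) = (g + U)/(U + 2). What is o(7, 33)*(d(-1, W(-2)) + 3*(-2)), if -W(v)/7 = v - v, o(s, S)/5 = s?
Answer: -525/2 ≈ -262.50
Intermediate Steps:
o(s, S) = 5*s
W(v) = 0 (W(v) = -7*(v - v) = -7*0 = 0)
d(U, g) = 3*(U + g)/(2*(2 + U)) (d(U, g) = 3*((g + U)/(U + 2))/2 = 3*((U + g)/(2 + U))/2 = 3*(U + g)/(2*(2 + U)))
o(7, 33)*(d(-1, W(-2)) + 3*(-2)) = (5*7)*(3*(-1 + 0)/(2*(2 - 1)) + 3*(-2)) = 35*((3/2)*(-1)/1 - 6) = 35*((3/2)*1*(-1) - 6) = 35*(-3/2 - 6) = 35*(-15/2) = -525/2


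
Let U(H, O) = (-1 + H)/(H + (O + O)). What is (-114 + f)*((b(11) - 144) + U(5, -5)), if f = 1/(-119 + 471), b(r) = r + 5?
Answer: 6460447/440 ≈ 14683.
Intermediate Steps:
b(r) = 5 + r
U(H, O) = (-1 + H)/(H + 2*O)
f = 1/352 ≈ 0.0028409
(-114 + f)*((b(11) - 144) + U(5, -5)) = (-114 + 1/352)*(((5 + 11) - 144) + (-1 + 5)/(5 + 2*(-5))) = -40127*((16 - 144) + 4/(5 - 10))/352 = -40127*(-128 + 4/(-5))/352 = -40127*(-128 - ⅕*4)/352 = -40127*(-128 - ⅘)/352 = -40127/352*(-644/5) = 6460447/440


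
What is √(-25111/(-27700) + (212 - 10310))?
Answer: I*√77473988453/2770 ≈ 100.48*I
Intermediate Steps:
√(-25111/(-27700) + (212 - 10310)) = √(-25111*(-1/27700) - 10098) = √(25111/27700 - 10098) = √(-279689489/27700) = I*√77473988453/2770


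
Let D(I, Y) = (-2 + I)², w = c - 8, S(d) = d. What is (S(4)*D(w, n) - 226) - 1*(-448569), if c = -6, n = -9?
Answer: 449367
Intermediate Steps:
w = -14 (w = -6 - 8 = -14)
(S(4)*D(w, n) - 226) - 1*(-448569) = (4*(-2 - 14)² - 226) - 1*(-448569) = (4*(-16)² - 226) + 448569 = (4*256 - 226) + 448569 = (1024 - 226) + 448569 = 798 + 448569 = 449367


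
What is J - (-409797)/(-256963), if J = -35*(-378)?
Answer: 3399210693/256963 ≈ 13228.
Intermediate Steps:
J = 13230
J - (-409797)/(-256963) = 13230 - (-409797)/(-256963) = 13230 - (-409797)*(-1)/256963 = 13230 - 1*409797/256963 = 13230 - 409797/256963 = 3399210693/256963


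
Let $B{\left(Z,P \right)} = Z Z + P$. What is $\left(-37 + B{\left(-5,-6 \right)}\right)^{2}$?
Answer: $324$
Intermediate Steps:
$B{\left(Z,P \right)} = P + Z^{2}$ ($B{\left(Z,P \right)} = Z^{2} + P = P + Z^{2}$)
$\left(-37 + B{\left(-5,-6 \right)}\right)^{2} = \left(-37 - \left(6 - \left(-5\right)^{2}\right)\right)^{2} = \left(-37 + \left(-6 + 25\right)\right)^{2} = \left(-37 + 19\right)^{2} = \left(-18\right)^{2} = 324$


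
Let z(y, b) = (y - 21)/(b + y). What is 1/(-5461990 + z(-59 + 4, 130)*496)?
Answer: -75/409686946 ≈ -1.8307e-7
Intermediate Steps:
z(y, b) = (-21 + y)/(b + y)
1/(-5461990 + z(-59 + 4, 130)*496) = 1/(-5461990 + ((-21 + (-59 + 4))/(130 + (-59 + 4)))*496) = 1/(-5461990 + ((-21 - 55)/(130 - 55))*496) = 1/(-5461990 + (-76/75)*496) = 1/(-5461990 + ((1/75)*(-76))*496) = 1/(-5461990 - 76/75*496) = 1/(-5461990 - 37696/75) = 1/(-409686946/75) = -75/409686946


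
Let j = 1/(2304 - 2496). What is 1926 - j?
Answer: 369793/192 ≈ 1926.0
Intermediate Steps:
j = -1/192 (j = 1/(-192) = -1/192 ≈ -0.0052083)
1926 - j = 1926 - 1*(-1/192) = 1926 + 1/192 = 369793/192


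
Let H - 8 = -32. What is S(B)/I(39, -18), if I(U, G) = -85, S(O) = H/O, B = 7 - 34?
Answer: -8/765 ≈ -0.010458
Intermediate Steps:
H = -24 (H = 8 - 32 = -24)
B = -27
S(O) = -24/O
S(B)/I(39, -18) = -24/(-27)/(-85) = -24*(-1/27)*(-1/85) = (8/9)*(-1/85) = -8/765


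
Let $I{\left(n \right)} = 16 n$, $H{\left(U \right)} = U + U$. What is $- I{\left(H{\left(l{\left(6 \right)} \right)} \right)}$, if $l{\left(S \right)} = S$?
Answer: $-192$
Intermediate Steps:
$H{\left(U \right)} = 2 U$
$- I{\left(H{\left(l{\left(6 \right)} \right)} \right)} = - 16 \cdot 2 \cdot 6 = - 16 \cdot 12 = \left(-1\right) 192 = -192$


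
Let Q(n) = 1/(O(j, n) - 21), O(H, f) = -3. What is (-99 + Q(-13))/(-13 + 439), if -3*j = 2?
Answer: -2377/10224 ≈ -0.23249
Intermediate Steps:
j = -⅔ (j = -⅓*2 = -⅔ ≈ -0.66667)
Q(n) = -1/24 (Q(n) = 1/(-3 - 21) = 1/(-24) = -1/24)
(-99 + Q(-13))/(-13 + 439) = (-99 - 1/24)/(-13 + 439) = -2377/24/426 = -2377/24*1/426 = -2377/10224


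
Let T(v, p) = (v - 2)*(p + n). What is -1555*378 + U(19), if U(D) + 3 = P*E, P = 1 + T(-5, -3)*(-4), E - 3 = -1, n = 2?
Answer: -587847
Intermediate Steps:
E = 2 (E = 3 - 1 = 2)
T(v, p) = (-2 + v)*(2 + p) (T(v, p) = (v - 2)*(p + 2) = (-2 + v)*(2 + p))
P = -27 (P = 1 + (-4 - 2*(-3) + 2*(-5) - 3*(-5))*(-4) = 1 + (-4 + 6 - 10 + 15)*(-4) = 1 + 7*(-4) = 1 - 28 = -27)
U(D) = -57 (U(D) = -3 - 27*2 = -3 - 54 = -57)
-1555*378 + U(19) = -1555*378 - 57 = -587790 - 57 = -587847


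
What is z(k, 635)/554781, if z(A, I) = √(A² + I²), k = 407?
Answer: √568874/554781 ≈ 0.0013595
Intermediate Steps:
z(k, 635)/554781 = √(407² + 635²)/554781 = √(165649 + 403225)*(1/554781) = √568874*(1/554781) = √568874/554781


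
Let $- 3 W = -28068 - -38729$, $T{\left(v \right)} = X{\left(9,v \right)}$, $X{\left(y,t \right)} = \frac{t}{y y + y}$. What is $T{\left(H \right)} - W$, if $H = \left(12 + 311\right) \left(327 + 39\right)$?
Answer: $\frac{24336}{5} \approx 4867.2$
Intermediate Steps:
$H = 118218$ ($H = 323 \cdot 366 = 118218$)
$X{\left(y,t \right)} = \frac{t}{y + y^{2}}$ ($X{\left(y,t \right)} = \frac{t}{y^{2} + y} = \frac{t}{y + y^{2}}$)
$T{\left(v \right)} = \frac{v}{90}$ ($T{\left(v \right)} = \frac{v}{9 \left(1 + 9\right)} = v \frac{1}{9} \cdot \frac{1}{10} = \frac{v}{90}$)
$W = - \frac{10661}{3}$ ($W = - \frac{-28068 - -38729}{3} = - \frac{-28068 + 38729}{3} = \left(- \frac{1}{3}\right) 10661 = - \frac{10661}{3} \approx -3553.7$)
$T{\left(H \right)} - W = \frac{1}{90} \cdot 118218 - - \frac{10661}{3} = \frac{19703}{15} + \frac{10661}{3} = \frac{24336}{5}$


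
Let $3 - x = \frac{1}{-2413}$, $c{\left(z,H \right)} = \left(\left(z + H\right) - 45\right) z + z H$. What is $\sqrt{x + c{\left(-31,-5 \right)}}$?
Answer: $\frac{\sqrt{15540439074}}{2413} \approx 51.662$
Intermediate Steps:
$c{\left(z,H \right)} = H z + z \left(-45 + H + z\right)$ ($c{\left(z,H \right)} = \left(\left(H + z\right) - 45\right) z + H z = \left(-45 + H + z\right) z + H z = z \left(-45 + H + z\right) + H z = H z + z \left(-45 + H + z\right)$)
$x = \frac{7240}{2413}$ ($x = 3 - \frac{1}{-2413} = 3 - - \frac{1}{2413} = 3 + \frac{1}{2413} = \frac{7240}{2413} \approx 3.0004$)
$\sqrt{x + c{\left(-31,-5 \right)}} = \sqrt{\frac{7240}{2413} - 31 \left(-45 - 31 + 2 \left(-5\right)\right)} = \sqrt{\frac{7240}{2413} - 31 \left(-45 - 31 - 10\right)} = \sqrt{\frac{7240}{2413} - -2666} = \sqrt{\frac{7240}{2413} + 2666} = \sqrt{\frac{6440298}{2413}} = \frac{\sqrt{15540439074}}{2413}$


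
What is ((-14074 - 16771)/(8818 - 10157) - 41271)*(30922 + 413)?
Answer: -1730664137040/1339 ≈ -1.2925e+9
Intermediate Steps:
((-14074 - 16771)/(8818 - 10157) - 41271)*(30922 + 413) = (-30845/(-1339) - 41271)*31335 = (-30845*(-1/1339) - 41271)*31335 = (30845/1339 - 41271)*31335 = -55231024/1339*31335 = -1730664137040/1339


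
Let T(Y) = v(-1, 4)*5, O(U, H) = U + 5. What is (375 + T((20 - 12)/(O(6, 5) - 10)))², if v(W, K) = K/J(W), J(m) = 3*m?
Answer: 1221025/9 ≈ 1.3567e+5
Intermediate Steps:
O(U, H) = 5 + U
v(W, K) = K/(3*W) (v(W, K) = K/((3*W)) = K*(1/(3*W)) = K/(3*W))
T(Y) = -20/3 (T(Y) = ((⅓)*4/(-1))*5 = ((⅓)*4*(-1))*5 = -4/3*5 = -20/3)
(375 + T((20 - 12)/(O(6, 5) - 10)))² = (375 - 20/3)² = (1105/3)² = 1221025/9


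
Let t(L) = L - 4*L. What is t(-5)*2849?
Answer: 42735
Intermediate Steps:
t(L) = -3*L
t(-5)*2849 = -3*(-5)*2849 = 15*2849 = 42735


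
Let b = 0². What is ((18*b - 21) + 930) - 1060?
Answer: -151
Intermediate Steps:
b = 0
((18*b - 21) + 930) - 1060 = ((18*0 - 21) + 930) - 1060 = ((0 - 21) + 930) - 1060 = (-21 + 930) - 1060 = 909 - 1060 = -151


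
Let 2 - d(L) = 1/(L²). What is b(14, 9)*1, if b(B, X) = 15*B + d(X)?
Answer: 17171/81 ≈ 211.99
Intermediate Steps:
d(L) = 2 - 1/L² (d(L) = 2 - 1/(L²) = 2 - 1/L²)
b(B, X) = 2 - 1/X² + 15*B (b(B, X) = 15*B + (2 - 1/X²) = 2 - 1/X² + 15*B)
b(14, 9)*1 = (2 - 1/9² + 15*14)*1 = (2 - 1*1/81 + 210)*1 = (2 - 1/81 + 210)*1 = (17171/81)*1 = 17171/81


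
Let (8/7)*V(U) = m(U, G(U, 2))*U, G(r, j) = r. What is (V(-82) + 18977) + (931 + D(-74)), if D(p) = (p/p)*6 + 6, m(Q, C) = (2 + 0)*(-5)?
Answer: 41275/2 ≈ 20638.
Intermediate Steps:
m(Q, C) = -10 (m(Q, C) = 2*(-5) = -10)
V(U) = -35*U/4 (V(U) = 7*(-10*U)/8 = -35*U/4)
D(p) = 12 (D(p) = 1*6 + 6 = 6 + 6 = 12)
(V(-82) + 18977) + (931 + D(-74)) = (-35/4*(-82) + 18977) + (931 + 12) = (1435/2 + 18977) + 943 = 39389/2 + 943 = 41275/2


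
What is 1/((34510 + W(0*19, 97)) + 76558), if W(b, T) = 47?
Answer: 1/111115 ≈ 8.9997e-6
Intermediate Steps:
1/((34510 + W(0*19, 97)) + 76558) = 1/((34510 + 47) + 76558) = 1/(34557 + 76558) = 1/111115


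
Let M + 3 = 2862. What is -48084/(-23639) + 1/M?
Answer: 137495795/67583901 ≈ 2.0344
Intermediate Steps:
M = 2859 (M = -3 + 2862 = 2859)
-48084/(-23639) + 1/M = -48084/(-23639) + 1/2859 = -48084*(-1/23639) + 1/2859 = 48084/23639 + 1/2859 = 137495795/67583901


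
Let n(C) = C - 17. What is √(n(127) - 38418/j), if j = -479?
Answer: 2*√10910183/479 ≈ 13.791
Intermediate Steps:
n(C) = -17 + C
√(n(127) - 38418/j) = √((-17 + 127) - 38418/(-479)) = √(110 - 38418*(-1/479)) = √(110 + 38418/479) = √(91108/479) = 2*√10910183/479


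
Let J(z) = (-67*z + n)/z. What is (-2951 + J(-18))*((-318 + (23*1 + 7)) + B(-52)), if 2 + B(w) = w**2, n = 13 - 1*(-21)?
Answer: -65610106/9 ≈ -7.2900e+6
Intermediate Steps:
n = 34 (n = 13 + 21 = 34)
B(w) = -2 + w**2
J(z) = (34 - 67*z)/z (J(z) = (-67*z + 34)/z = (34 - 67*z)/z)
(-2951 + J(-18))*((-318 + (23*1 + 7)) + B(-52)) = (-2951 + (-67 + 34/(-18)))*((-318 + (23*1 + 7)) + (-2 + (-52)**2)) = (-2951 + (-67 + 34*(-1/18)))*((-318 + (23 + 7)) + (-2 + 2704)) = (-2951 + (-67 - 17/9))*((-318 + 30) + 2702) = (-2951 - 620/9)*(-288 + 2702) = -27179/9*2414 = -65610106/9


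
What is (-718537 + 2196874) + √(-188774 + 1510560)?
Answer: 1478337 + √1321786 ≈ 1.4795e+6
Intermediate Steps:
(-718537 + 2196874) + √(-188774 + 1510560) = 1478337 + √1321786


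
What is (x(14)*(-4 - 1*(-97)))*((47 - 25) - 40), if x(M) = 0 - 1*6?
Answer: 10044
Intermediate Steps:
x(M) = -6 (x(M) = 0 - 6 = -6)
(x(14)*(-4 - 1*(-97)))*((47 - 25) - 40) = (-6*(-4 - 1*(-97)))*((47 - 25) - 40) = (-6*(-4 + 97))*(22 - 40) = -6*93*(-18) = -558*(-18) = 10044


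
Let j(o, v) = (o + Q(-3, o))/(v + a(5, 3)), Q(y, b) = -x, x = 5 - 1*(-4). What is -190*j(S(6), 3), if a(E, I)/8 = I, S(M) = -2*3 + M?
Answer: 190/3 ≈ 63.333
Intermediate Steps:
S(M) = -6 + M
x = 9 (x = 5 + 4 = 9)
a(E, I) = 8*I
Q(y, b) = -9 (Q(y, b) = -1*9 = -9)
j(o, v) = (-9 + o)/(24 + v) (j(o, v) = (o - 9)/(v + 8*3) = (-9 + o)/(v + 24) = (-9 + o)/(24 + v))
-190*j(S(6), 3) = -190*(-9 + (-6 + 6))/(24 + 3) = -190*(-9 + 0)/27 = -190*(-9)/27 = -190*(-1/3) = 190/3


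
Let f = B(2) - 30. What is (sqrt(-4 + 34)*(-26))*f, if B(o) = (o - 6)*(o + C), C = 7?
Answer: 1716*sqrt(30) ≈ 9398.9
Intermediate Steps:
B(o) = (-6 + o)*(7 + o) (B(o) = (o - 6)*(o + 7) = (-6 + o)*(7 + o))
f = -66 (f = (-42 + 2 + 2**2) - 30 = (-42 + 2 + 4) - 30 = -36 - 30 = -66)
(sqrt(-4 + 34)*(-26))*f = (sqrt(-4 + 34)*(-26))*(-66) = (sqrt(30)*(-26))*(-66) = -26*sqrt(30)*(-66) = 1716*sqrt(30)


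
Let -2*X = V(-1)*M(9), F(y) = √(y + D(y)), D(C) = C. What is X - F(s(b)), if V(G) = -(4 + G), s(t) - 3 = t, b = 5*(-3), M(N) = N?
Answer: 27/2 - 2*I*√6 ≈ 13.5 - 4.899*I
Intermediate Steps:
b = -15
s(t) = 3 + t
F(y) = √2*√y (F(y) = √(y + y) = √(2*y) = √2*√y)
V(G) = -4 - G
X = 27/2 (X = -(-4 - 1*(-1))*9/2 = -(-4 + 1)*9/2 = -(-3)*9/2 = -½*(-27) = 27/2 ≈ 13.500)
X - F(s(b)) = 27/2 - √2*√(3 - 15) = 27/2 - √2*√(-12) = 27/2 - √2*2*I*√3 = 27/2 - 2*I*√6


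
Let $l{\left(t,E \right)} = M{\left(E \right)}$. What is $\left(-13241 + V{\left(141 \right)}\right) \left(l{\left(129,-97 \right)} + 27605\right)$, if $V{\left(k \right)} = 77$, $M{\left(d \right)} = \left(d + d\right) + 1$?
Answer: $-360851568$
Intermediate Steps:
$M{\left(d \right)} = 1 + 2 d$ ($M{\left(d \right)} = 2 d + 1 = 1 + 2 d$)
$l{\left(t,E \right)} = 1 + 2 E$
$\left(-13241 + V{\left(141 \right)}\right) \left(l{\left(129,-97 \right)} + 27605\right) = \left(-13241 + 77\right) \left(\left(1 + 2 \left(-97\right)\right) + 27605\right) = - 13164 \left(\left(1 - 194\right) + 27605\right) = - 13164 \left(-193 + 27605\right) = \left(-13164\right) 27412 = -360851568$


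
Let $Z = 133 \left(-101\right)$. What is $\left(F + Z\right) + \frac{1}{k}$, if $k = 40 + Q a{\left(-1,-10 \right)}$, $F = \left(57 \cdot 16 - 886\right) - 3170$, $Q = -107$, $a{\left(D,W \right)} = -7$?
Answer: $- \frac{13079252}{789} \approx -16577.0$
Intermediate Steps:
$Z = -13433$
$F = -3144$ ($F = \left(912 - 886\right) - 3170 = 26 - 3170 = -3144$)
$k = 789$ ($k = 40 - -749 = 40 + 749 = 789$)
$\left(F + Z\right) + \frac{1}{k} = \left(-3144 - 13433\right) + \frac{1}{789} = -16577 + \frac{1}{789} = - \frac{13079252}{789}$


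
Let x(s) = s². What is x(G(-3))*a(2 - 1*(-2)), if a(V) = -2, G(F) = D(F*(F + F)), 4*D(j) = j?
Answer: -81/2 ≈ -40.500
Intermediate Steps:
D(j) = j/4
G(F) = F²/2 (G(F) = (F*(F + F))/4 = (F*(2*F))/4 = (2*F²)/4 = F²/2)
x(G(-3))*a(2 - 1*(-2)) = ((½)*(-3)²)²*(-2) = ((½)*9)²*(-2) = (9/2)²*(-2) = (81/4)*(-2) = -81/2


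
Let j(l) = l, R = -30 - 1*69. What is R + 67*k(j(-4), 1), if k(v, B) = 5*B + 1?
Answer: 303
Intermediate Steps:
R = -99 (R = -30 - 69 = -99)
k(v, B) = 1 + 5*B
R + 67*k(j(-4), 1) = -99 + 67*(1 + 5*1) = -99 + 67*(1 + 5) = -99 + 67*6 = -99 + 402 = 303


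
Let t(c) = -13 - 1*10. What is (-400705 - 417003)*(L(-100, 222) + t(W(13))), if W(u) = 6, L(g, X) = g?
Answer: 100578084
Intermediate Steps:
t(c) = -23 (t(c) = -13 - 10 = -23)
(-400705 - 417003)*(L(-100, 222) + t(W(13))) = (-400705 - 417003)*(-100 - 23) = -817708*(-123) = 100578084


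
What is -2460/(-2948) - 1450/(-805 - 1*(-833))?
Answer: -525715/10318 ≈ -50.951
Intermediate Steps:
-2460/(-2948) - 1450/(-805 - 1*(-833)) = -2460*(-1/2948) - 1450/(-805 + 833) = 615/737 - 1450/28 = 615/737 - 1450*1/28 = 615/737 - 725/14 = -525715/10318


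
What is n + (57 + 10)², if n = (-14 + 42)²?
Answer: 5273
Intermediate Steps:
n = 784 (n = 28² = 784)
n + (57 + 10)² = 784 + (57 + 10)² = 784 + 67² = 784 + 4489 = 5273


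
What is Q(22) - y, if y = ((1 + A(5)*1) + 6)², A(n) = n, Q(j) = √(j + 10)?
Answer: -144 + 4*√2 ≈ -138.34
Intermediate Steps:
Q(j) = √(10 + j)
y = 144 (y = ((1 + 5*1) + 6)² = ((1 + 5) + 6)² = (6 + 6)² = 12² = 144)
Q(22) - y = √(10 + 22) - 1*144 = √32 - 144 = 4*√2 - 144 = -144 + 4*√2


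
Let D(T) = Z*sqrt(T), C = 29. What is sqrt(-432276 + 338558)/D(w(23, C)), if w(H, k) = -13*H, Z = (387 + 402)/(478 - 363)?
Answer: 5*sqrt(28021682)/10257 ≈ 2.5805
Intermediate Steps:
Z = 789/115 ≈ 6.8609
D(T) = 789*sqrt(T)/115
sqrt(-432276 + 338558)/D(w(23, C)) = sqrt(-432276 + 338558)/((789*sqrt(-13*23)/115)) = sqrt(-93718)/((789*sqrt(-299)/115)) = (I*sqrt(93718))/((789*(I*sqrt(299))/115)) = (I*sqrt(93718))/((789*I*sqrt(299)/115)) = (I*sqrt(93718))*(-5*I*sqrt(299)/10257) = 5*sqrt(28021682)/10257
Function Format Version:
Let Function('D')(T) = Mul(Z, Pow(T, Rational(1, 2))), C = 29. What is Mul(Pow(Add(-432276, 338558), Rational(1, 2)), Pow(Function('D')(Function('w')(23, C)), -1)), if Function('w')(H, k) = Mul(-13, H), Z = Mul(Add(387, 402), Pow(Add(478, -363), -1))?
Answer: Mul(Rational(5, 10257), Pow(28021682, Rational(1, 2))) ≈ 2.5805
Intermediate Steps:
Z = Rational(789, 115) (Z = Mul(789, Pow(115, -1)) = Mul(789, Rational(1, 115)) = Rational(789, 115) ≈ 6.8609)
Function('D')(T) = Mul(Rational(789, 115), Pow(T, Rational(1, 2)))
Mul(Pow(Add(-432276, 338558), Rational(1, 2)), Pow(Function('D')(Function('w')(23, C)), -1)) = Mul(Pow(Add(-432276, 338558), Rational(1, 2)), Pow(Mul(Rational(789, 115), Pow(Mul(-13, 23), Rational(1, 2))), -1)) = Mul(Pow(-93718, Rational(1, 2)), Pow(Mul(Rational(789, 115), Pow(-299, Rational(1, 2))), -1)) = Mul(Mul(I, Pow(93718, Rational(1, 2))), Pow(Mul(Rational(789, 115), Mul(I, Pow(299, Rational(1, 2)))), -1)) = Mul(Mul(I, Pow(93718, Rational(1, 2))), Pow(Mul(Rational(789, 115), I, Pow(299, Rational(1, 2))), -1)) = Mul(Mul(I, Pow(93718, Rational(1, 2))), Mul(Rational(-5, 10257), I, Pow(299, Rational(1, 2)))) = Mul(Rational(5, 10257), Pow(28021682, Rational(1, 2)))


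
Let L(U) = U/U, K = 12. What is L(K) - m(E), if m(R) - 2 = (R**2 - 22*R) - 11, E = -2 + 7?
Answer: 95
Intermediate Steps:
E = 5
L(U) = 1
m(R) = -9 + R**2 - 22*R (m(R) = 2 + ((R**2 - 22*R) - 11) = 2 + (-11 + R**2 - 22*R) = -9 + R**2 - 22*R)
L(K) - m(E) = 1 - (-9 + 5**2 - 22*5) = 1 - (-9 + 25 - 110) = 1 - 1*(-94) = 1 + 94 = 95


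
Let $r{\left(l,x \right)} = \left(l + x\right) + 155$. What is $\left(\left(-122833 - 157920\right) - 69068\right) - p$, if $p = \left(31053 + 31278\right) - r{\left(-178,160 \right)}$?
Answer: $-412015$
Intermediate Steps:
$r{\left(l,x \right)} = 155 + l + x$
$p = 62194$ ($p = \left(31053 + 31278\right) - \left(155 - 178 + 160\right) = 62331 - 137 = 62194$)
$\left(\left(-122833 - 157920\right) - 69068\right) - p = \left(\left(-122833 - 157920\right) - 69068\right) - 62194 = \left(-280753 - 69068\right) - 62194 = -349821 - 62194 = -412015$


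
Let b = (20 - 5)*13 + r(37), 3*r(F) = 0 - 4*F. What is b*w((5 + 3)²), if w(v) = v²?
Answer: 1789952/3 ≈ 5.9665e+5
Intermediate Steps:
r(F) = -4*F/3 (r(F) = (0 - 4*F)/3 = (-4*F)/3 = -4*F/3)
b = 437/3 (b = (20 - 5)*13 - 4/3*37 = 15*13 - 148/3 = 195 - 148/3 = 437/3 ≈ 145.67)
b*w((5 + 3)²) = 437*((5 + 3)²)²/3 = 437*(8²)²/3 = (437/3)*64² = (437/3)*4096 = 1789952/3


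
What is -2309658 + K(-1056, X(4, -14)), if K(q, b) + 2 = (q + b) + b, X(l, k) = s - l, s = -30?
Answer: -2310784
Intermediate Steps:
X(l, k) = -30 - l
K(q, b) = -2 + q + 2*b (K(q, b) = -2 + ((q + b) + b) = -2 + ((b + q) + b) = -2 + (q + 2*b) = -2 + q + 2*b)
-2309658 + K(-1056, X(4, -14)) = -2309658 + (-2 - 1056 + 2*(-30 - 1*4)) = -2309658 + (-2 - 1056 + 2*(-30 - 4)) = -2309658 + (-2 - 1056 + 2*(-34)) = -2309658 + (-2 - 1056 - 68) = -2309658 - 1126 = -2310784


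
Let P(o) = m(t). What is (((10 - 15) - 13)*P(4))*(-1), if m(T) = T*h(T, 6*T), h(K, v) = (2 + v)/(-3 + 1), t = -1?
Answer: -36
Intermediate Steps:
h(K, v) = -1 - v/2 (h(K, v) = (2 + v)/(-2) = (2 + v)*(-1/2) = -1 - v/2)
m(T) = T*(-1 - 3*T)
P(o) = -2 (P(o) = -1*(-1)*(1 + 3*(-1)) = -1*(-1)*(1 - 3) = -1*(-1)*(-2) = -2)
(((10 - 15) - 13)*P(4))*(-1) = (((10 - 15) - 13)*(-2))*(-1) = ((-5 - 13)*(-2))*(-1) = -18*(-2)*(-1) = 36*(-1) = -36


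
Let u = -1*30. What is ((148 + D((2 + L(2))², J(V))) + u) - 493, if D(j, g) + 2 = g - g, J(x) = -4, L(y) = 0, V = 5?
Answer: -377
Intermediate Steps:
D(j, g) = -2 (D(j, g) = -2 + (g - g) = -2 + 0 = -2)
u = -30
((148 + D((2 + L(2))², J(V))) + u) - 493 = ((148 - 2) - 30) - 493 = (146 - 30) - 493 = 116 - 493 = -377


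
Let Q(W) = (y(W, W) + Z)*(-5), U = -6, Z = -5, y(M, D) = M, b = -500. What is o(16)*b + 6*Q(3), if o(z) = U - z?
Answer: 11060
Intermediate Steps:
Q(W) = 25 - 5*W (Q(W) = (W - 5)*(-5) = (-5 + W)*(-5) = 25 - 5*W)
o(z) = -6 - z
o(16)*b + 6*Q(3) = (-6 - 1*16)*(-500) + 6*(25 - 5*3) = (-6 - 16)*(-500) + 6*(25 - 15) = -22*(-500) + 6*10 = 11000 + 60 = 11060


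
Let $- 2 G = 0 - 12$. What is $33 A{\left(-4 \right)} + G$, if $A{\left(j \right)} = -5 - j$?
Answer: $-27$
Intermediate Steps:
$G = 6$ ($G = - \frac{0 - 12}{2} = \left(- \frac{1}{2}\right) \left(-12\right) = 6$)
$33 A{\left(-4 \right)} + G = 33 \left(-5 - -4\right) + 6 = 33 \left(-5 + 4\right) + 6 = 33 \left(-1\right) + 6 = -33 + 6 = -27$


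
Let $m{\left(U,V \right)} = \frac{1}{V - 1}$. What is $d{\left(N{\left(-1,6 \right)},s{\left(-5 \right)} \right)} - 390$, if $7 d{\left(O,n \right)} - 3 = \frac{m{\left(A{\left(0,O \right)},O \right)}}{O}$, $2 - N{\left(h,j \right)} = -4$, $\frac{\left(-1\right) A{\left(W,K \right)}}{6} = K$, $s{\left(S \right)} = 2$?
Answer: $- \frac{11687}{30} \approx -389.57$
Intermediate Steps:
$A{\left(W,K \right)} = - 6 K$
$N{\left(h,j \right)} = 6$ ($N{\left(h,j \right)} = 2 - -4 = 2 + 4 = 6$)
$m{\left(U,V \right)} = \frac{1}{-1 + V}$
$d{\left(O,n \right)} = \frac{3}{7} + \frac{1}{7 O \left(-1 + O\right)}$ ($d{\left(O,n \right)} = \frac{3}{7} + \frac{\frac{1}{-1 + O} \frac{1}{O}}{7} = \frac{3}{7} + \frac{\frac{1}{O} \frac{1}{-1 + O}}{7} = \frac{3}{7} + \frac{1}{7 O \left(-1 + O\right)}$)
$d{\left(N{\left(-1,6 \right)},s{\left(-5 \right)} \right)} - 390 = \frac{1 + 3 \cdot 6 \left(-1 + 6\right)}{7 \cdot 6 \left(-1 + 6\right)} - 390 = \frac{1}{7} \cdot \frac{1}{6} \cdot \frac{1}{5} \left(1 + 3 \cdot 6 \cdot 5\right) - 390 = \frac{1}{7} \cdot \frac{1}{6} \cdot \frac{1}{5} \left(1 + 90\right) - 390 = \frac{1}{7} \cdot \frac{1}{6} \cdot \frac{1}{5} \cdot 91 - 390 = \frac{13}{30} - 390 = - \frac{11687}{30}$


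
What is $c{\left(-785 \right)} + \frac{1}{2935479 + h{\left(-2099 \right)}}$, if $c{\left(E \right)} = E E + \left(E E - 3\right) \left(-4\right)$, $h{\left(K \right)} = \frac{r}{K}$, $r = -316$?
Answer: $- \frac{11390667843372532}{6161570737} \approx -1.8487 \cdot 10^{6}$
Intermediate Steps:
$h{\left(K \right)} = - \frac{316}{K}$
$c{\left(E \right)} = 12 - 3 E^{2}$ ($c{\left(E \right)} = E^{2} + \left(E^{2} - 3\right) \left(-4\right) = E^{2} + \left(-3 + E^{2}\right) \left(-4\right) = E^{2} - \left(-12 + 4 E^{2}\right) = 12 - 3 E^{2}$)
$c{\left(-785 \right)} + \frac{1}{2935479 + h{\left(-2099 \right)}} = \left(12 - 3 \left(-785\right)^{2}\right) + \frac{1}{2935479 - \frac{316}{-2099}} = \left(12 - 1848675\right) + \frac{1}{2935479 - - \frac{316}{2099}} = \left(12 - 1848675\right) + \frac{1}{2935479 + \frac{316}{2099}} = -1848663 + \frac{1}{\frac{6161570737}{2099}} = -1848663 + \frac{2099}{6161570737} = - \frac{11390667843372532}{6161570737}$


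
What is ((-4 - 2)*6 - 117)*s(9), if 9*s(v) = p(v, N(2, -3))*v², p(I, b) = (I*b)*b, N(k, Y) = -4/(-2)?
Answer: -49572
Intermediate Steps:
N(k, Y) = 2 (N(k, Y) = -½*(-4) = 2)
p(I, b) = I*b²
s(v) = 4*v³/9 (s(v) = ((v*2²)*v²)/9 = ((v*4)*v²)/9 = ((4*v)*v²)/9 = (4*v³)/9 = 4*v³/9)
((-4 - 2)*6 - 117)*s(9) = ((-4 - 2)*6 - 117)*((4/9)*9³) = (-6*6 - 117)*((4/9)*729) = (-36 - 117)*324 = -153*324 = -49572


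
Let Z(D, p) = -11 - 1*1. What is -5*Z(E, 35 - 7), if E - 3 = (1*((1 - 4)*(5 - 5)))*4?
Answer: 60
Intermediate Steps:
E = 3 (E = 3 + (1*((1 - 4)*(5 - 5)))*4 = 3 + (1*(-3*0))*4 = 3 + (1*0)*4 = 3 + 0*4 = 3 + 0 = 3)
Z(D, p) = -12 (Z(D, p) = -11 - 1 = -12)
-5*Z(E, 35 - 7) = -5*(-12) = 60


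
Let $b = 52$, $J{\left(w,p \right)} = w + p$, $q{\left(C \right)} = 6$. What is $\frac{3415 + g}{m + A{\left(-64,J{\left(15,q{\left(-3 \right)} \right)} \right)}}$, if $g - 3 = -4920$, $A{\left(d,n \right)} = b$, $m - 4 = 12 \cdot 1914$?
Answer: $- \frac{751}{11512} \approx -0.065236$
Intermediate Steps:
$J{\left(w,p \right)} = p + w$
$m = 22972$ ($m = 4 + 12 \cdot 1914 = 4 + 22968 = 22972$)
$A{\left(d,n \right)} = 52$
$g = -4917$ ($g = 3 - 4920 = -4917$)
$\frac{3415 + g}{m + A{\left(-64,J{\left(15,q{\left(-3 \right)} \right)} \right)}} = \frac{3415 - 4917}{22972 + 52} = - \frac{1502}{23024} = \left(-1502\right) \frac{1}{23024} = - \frac{751}{11512}$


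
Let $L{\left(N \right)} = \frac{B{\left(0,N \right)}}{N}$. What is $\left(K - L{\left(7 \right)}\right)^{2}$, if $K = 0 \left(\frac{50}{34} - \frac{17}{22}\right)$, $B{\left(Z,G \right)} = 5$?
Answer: $\frac{25}{49} \approx 0.5102$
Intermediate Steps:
$K = 0$ ($K = 0 \left(50 \cdot \frac{1}{34} - \frac{17}{22}\right) = 0 \left(\frac{25}{17} - \frac{17}{22}\right) = 0 \cdot \frac{261}{374} = 0$)
$L{\left(N \right)} = \frac{5}{N}$
$\left(K - L{\left(7 \right)}\right)^{2} = \left(0 - \frac{5}{7}\right)^{2} = \left(- \frac{5}{7}\right)^{2} = \frac{25}{49}$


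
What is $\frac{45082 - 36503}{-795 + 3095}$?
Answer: $\frac{373}{100} \approx 3.73$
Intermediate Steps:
$\frac{45082 - 36503}{-795 + 3095} = \frac{8579}{2300} = 8579 \cdot \frac{1}{2300} = \frac{373}{100}$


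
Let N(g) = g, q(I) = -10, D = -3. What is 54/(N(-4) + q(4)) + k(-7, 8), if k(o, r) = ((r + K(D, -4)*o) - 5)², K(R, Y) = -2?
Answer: 1996/7 ≈ 285.14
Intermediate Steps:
k(o, r) = (-5 + r - 2*o)² (k(o, r) = ((r - 2*o) - 5)² = (-5 + r - 2*o)²)
54/(N(-4) + q(4)) + k(-7, 8) = 54/(-4 - 10) + (-5 + 8 - 2*(-7))² = 54/(-14) + (-5 + 8 + 14)² = 54*(-1/14) + 17² = -27/7 + 289 = 1996/7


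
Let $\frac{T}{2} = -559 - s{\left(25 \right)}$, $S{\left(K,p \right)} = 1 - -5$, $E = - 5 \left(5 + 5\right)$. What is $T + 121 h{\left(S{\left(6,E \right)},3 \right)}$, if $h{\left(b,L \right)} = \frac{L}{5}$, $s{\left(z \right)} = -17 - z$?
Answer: $- \frac{4807}{5} \approx -961.4$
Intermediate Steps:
$E = -50$ ($E = \left(-5\right) 10 = -50$)
$S{\left(K,p \right)} = 6$ ($S{\left(K,p \right)} = 1 + 5 = 6$)
$h{\left(b,L \right)} = \frac{L}{5}$ ($h{\left(b,L \right)} = L \frac{1}{5} = \frac{L}{5}$)
$T = -1034$ ($T = 2 \left(-559 - \left(-17 - 25\right)\right) = 2 \left(-559 - -42\right) = 2 \left(-559 + 42\right) = 2 \left(-517\right) = -1034$)
$T + 121 h{\left(S{\left(6,E \right)},3 \right)} = -1034 + 121 \cdot \frac{1}{5} \cdot 3 = -1034 + 121 \cdot \frac{3}{5} = -1034 + \frac{363}{5} = - \frac{4807}{5}$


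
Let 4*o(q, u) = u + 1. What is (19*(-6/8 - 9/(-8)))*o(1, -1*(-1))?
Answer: 57/16 ≈ 3.5625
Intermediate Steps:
o(q, u) = 1/4 + u/4 (o(q, u) = (u + 1)/4 = (1 + u)/4 = 1/4 + u/4)
(19*(-6/8 - 9/(-8)))*o(1, -1*(-1)) = (19*(-6/8 - 9/(-8)))*(1/4 + (-1*(-1))/4) = (19*(-6*1/8 - 9*(-1/8)))*(1/4 + (1/4)*1) = (19*(-3/4 + 9/8))*(1/4 + 1/4) = (19*(3/8))*(1/2) = (57/8)*(1/2) = 57/16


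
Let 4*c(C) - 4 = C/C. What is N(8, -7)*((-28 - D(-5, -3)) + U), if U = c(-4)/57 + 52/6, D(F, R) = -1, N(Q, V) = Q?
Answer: -8350/57 ≈ -146.49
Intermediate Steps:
c(C) = 5/4 (c(C) = 1 + (C/C)/4 = 1 + (¼)*1 = 1 + ¼ = 5/4)
U = 1981/228 (U = (5/4)/57 + 52/6 = (5/4)*(1/57) + 52*(⅙) = 5/228 + 26/3 = 1981/228 ≈ 8.6886)
N(8, -7)*((-28 - D(-5, -3)) + U) = 8*((-28 - 1*(-1)) + 1981/228) = 8*((-28 + 1) + 1981/228) = 8*(-27 + 1981/228) = 8*(-4175/228) = -8350/57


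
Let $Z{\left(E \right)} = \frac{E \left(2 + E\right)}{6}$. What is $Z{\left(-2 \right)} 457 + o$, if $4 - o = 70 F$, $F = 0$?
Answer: $4$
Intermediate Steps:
$Z{\left(E \right)} = \frac{E \left(2 + E\right)}{6}$ ($Z{\left(E \right)} = E \left(2 + E\right) \frac{1}{6} = \frac{E \left(2 + E\right)}{6}$)
$o = 4$ ($o = 4 - 70 \cdot 0 = 4 - 0 = 4 + 0 = 4$)
$Z{\left(-2 \right)} 457 + o = \frac{1}{6} \left(-2\right) \left(2 - 2\right) 457 + 4 = \frac{1}{6} \left(-2\right) 0 \cdot 457 + 4 = 0 \cdot 457 + 4 = 0 + 4 = 4$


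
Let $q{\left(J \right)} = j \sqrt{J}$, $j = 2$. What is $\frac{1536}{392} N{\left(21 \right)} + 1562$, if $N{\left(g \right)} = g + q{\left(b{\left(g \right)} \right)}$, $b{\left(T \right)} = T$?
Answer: $\frac{11510}{7} + \frac{384 \sqrt{21}}{49} \approx 1680.2$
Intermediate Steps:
$q{\left(J \right)} = 2 \sqrt{J}$
$N{\left(g \right)} = g + 2 \sqrt{g}$
$\frac{1536}{392} N{\left(21 \right)} + 1562 = \frac{1536}{392} \left(21 + 2 \sqrt{21}\right) + 1562 = 1536 \cdot \frac{1}{392} \left(21 + 2 \sqrt{21}\right) + 1562 = \frac{192 \left(21 + 2 \sqrt{21}\right)}{49} + 1562 = \left(\frac{576}{7} + \frac{384 \sqrt{21}}{49}\right) + 1562 = \frac{11510}{7} + \frac{384 \sqrt{21}}{49}$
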